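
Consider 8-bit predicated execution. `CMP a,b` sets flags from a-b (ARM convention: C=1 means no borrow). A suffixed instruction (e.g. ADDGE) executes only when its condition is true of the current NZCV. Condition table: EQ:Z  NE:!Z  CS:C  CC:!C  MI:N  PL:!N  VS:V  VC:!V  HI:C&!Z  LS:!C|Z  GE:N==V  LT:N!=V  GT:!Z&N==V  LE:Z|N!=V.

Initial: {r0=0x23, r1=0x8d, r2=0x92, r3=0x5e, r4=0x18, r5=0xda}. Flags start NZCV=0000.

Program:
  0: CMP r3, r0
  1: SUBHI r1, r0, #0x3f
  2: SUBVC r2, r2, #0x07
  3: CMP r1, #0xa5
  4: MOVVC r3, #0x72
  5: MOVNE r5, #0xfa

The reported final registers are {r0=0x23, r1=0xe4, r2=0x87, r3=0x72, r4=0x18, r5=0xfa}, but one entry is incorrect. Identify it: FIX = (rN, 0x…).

[0] flags=0010 → (cmp)
[1] flags=0010 HI?T → r1=0xe4
[2] flags=0010 VC?T → r2=0x8b
[3] flags=0010 → (cmp)
[4] flags=0010 VC?T → r3=0x72
[5] flags=0010 NE?T → r5=0xfa

FIX = (r2, 0x8b)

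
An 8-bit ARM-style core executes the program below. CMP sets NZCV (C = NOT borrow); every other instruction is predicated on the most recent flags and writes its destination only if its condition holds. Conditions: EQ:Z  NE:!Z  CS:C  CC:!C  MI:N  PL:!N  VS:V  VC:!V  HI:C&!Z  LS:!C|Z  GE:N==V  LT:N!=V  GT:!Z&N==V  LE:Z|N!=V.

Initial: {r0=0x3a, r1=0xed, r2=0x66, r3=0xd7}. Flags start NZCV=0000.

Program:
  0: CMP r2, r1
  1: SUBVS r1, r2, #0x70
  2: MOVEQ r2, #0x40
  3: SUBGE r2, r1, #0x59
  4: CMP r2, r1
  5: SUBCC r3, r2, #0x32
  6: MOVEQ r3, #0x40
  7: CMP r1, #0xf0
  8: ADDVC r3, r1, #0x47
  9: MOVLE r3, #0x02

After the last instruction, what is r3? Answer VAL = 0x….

VAL = 0x02

[0] flags=0000 → (cmp)
[1] flags=0000 VS?F → skip
[2] flags=0000 EQ?F → skip
[3] flags=0000 GE?T → r2=0x94
[4] flags=1000 → (cmp)
[5] flags=1000 CC?T → r3=0x62
[6] flags=1000 EQ?F → skip
[7] flags=1000 → (cmp)
[8] flags=1000 VC?T → r3=0x34
[9] flags=1000 LE?T → r3=0x02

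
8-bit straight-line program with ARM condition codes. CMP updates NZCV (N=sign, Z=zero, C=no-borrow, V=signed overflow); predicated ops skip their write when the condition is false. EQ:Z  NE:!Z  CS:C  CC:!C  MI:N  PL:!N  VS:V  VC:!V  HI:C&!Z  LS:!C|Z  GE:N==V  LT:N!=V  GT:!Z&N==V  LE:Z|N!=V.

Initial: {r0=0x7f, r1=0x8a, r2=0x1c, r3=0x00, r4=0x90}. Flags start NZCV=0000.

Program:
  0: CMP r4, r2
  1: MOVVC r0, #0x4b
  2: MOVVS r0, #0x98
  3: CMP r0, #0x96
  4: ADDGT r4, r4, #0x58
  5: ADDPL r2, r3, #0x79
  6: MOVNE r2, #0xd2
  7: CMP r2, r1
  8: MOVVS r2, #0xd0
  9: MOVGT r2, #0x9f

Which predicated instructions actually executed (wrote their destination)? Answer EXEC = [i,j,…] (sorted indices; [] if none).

EXEC = [2,4,5,6,9]

[0] flags=0011 → (cmp)
[1] flags=0011 VC?F → skip
[2] flags=0011 VS?T → r0=0x98
[3] flags=0010 → (cmp)
[4] flags=0010 GT?T → r4=0xe8
[5] flags=0010 PL?T → r2=0x79
[6] flags=0010 NE?T → r2=0xd2
[7] flags=0010 → (cmp)
[8] flags=0010 VS?F → skip
[9] flags=0010 GT?T → r2=0x9f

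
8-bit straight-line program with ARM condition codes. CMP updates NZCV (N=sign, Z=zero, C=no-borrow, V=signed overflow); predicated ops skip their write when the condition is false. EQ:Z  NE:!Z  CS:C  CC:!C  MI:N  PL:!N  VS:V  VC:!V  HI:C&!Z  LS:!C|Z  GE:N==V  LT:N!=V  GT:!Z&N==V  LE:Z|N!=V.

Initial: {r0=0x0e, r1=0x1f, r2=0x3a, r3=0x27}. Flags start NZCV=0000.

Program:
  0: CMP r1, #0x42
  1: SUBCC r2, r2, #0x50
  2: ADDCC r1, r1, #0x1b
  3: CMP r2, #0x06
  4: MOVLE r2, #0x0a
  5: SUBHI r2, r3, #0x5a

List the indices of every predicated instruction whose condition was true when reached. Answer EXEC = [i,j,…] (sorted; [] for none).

0: ✓ CMP  NZCV=1000
1: ✓ SUBCC  r2←0xea
2: ✓ ADDCC  r1←0x3a
3: ✓ CMP  NZCV=1010
4: ✓ MOVLE  r2←0x0a
5: ✓ SUBHI  r2←0xcd

EXEC = [1,2,4,5]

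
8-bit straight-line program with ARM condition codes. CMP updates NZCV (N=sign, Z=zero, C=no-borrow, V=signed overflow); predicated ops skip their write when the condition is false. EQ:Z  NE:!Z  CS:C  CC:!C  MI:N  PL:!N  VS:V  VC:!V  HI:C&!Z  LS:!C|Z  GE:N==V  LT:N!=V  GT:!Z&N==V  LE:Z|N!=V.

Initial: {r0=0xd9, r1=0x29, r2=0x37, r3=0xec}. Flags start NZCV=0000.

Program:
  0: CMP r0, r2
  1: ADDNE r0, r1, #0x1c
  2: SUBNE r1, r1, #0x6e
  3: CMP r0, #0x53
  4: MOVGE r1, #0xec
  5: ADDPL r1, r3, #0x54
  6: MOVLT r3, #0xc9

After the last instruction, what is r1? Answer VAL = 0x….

VAL = 0xbb

0: ✓ CMP  NZCV=1010
1: ✓ ADDNE  r0←0x45
2: ✓ SUBNE  r1←0xbb
3: ✓ CMP  NZCV=1000
4: · MOVGE
5: · ADDPL
6: ✓ MOVLT  r3←0xc9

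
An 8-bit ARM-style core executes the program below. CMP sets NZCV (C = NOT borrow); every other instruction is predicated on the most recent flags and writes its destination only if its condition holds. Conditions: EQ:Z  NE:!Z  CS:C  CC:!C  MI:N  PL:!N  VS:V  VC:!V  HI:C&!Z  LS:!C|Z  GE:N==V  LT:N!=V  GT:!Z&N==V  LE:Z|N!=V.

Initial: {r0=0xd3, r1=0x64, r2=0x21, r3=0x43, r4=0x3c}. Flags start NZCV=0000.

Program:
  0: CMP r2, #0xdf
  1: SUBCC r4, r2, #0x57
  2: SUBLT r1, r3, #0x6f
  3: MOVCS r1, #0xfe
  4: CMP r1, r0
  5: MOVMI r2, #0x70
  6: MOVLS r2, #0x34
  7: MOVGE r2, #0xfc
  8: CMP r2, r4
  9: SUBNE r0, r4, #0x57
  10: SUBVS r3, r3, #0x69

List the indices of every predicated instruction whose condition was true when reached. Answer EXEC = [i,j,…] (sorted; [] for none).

[0] flags=0000 → (cmp)
[1] flags=0000 CC?T → r4=0xca
[2] flags=0000 LT?F → skip
[3] flags=0000 CS?F → skip
[4] flags=1001 → (cmp)
[5] flags=1001 MI?T → r2=0x70
[6] flags=1001 LS?T → r2=0x34
[7] flags=1001 GE?T → r2=0xfc
[8] flags=0010 → (cmp)
[9] flags=0010 NE?T → r0=0x73
[10] flags=0010 VS?F → skip

EXEC = [1,5,6,7,9]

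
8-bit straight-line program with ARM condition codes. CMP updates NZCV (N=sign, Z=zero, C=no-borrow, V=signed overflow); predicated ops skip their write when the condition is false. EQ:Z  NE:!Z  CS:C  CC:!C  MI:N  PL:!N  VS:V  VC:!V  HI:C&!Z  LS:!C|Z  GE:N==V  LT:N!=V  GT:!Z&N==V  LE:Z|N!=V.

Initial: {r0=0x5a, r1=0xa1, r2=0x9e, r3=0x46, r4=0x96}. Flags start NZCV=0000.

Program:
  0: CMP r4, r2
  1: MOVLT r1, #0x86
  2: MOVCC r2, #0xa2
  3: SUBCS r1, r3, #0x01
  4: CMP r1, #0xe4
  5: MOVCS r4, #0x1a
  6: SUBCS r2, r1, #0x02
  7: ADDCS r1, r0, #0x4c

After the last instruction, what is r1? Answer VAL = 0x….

VAL = 0x86

0: ✓ CMP  NZCV=1000
1: ✓ MOVLT  r1←0x86
2: ✓ MOVCC  r2←0xa2
3: · SUBCS
4: ✓ CMP  NZCV=1000
5: · MOVCS
6: · SUBCS
7: · ADDCS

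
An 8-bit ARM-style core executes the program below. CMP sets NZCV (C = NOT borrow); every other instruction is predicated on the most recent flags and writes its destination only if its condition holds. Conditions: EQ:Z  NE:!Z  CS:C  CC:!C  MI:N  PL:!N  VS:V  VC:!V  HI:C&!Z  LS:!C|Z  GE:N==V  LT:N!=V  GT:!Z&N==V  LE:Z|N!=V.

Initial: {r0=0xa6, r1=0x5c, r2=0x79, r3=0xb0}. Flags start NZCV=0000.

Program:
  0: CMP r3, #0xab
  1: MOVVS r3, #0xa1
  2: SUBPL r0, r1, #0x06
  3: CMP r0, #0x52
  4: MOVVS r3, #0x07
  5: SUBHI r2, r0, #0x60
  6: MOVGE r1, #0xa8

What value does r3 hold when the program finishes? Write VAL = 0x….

0: ✓ CMP  NZCV=0010
1: · MOVVS
2: ✓ SUBPL  r0←0x56
3: ✓ CMP  NZCV=0010
4: · MOVVS
5: ✓ SUBHI  r2←0xf6
6: ✓ MOVGE  r1←0xa8

VAL = 0xb0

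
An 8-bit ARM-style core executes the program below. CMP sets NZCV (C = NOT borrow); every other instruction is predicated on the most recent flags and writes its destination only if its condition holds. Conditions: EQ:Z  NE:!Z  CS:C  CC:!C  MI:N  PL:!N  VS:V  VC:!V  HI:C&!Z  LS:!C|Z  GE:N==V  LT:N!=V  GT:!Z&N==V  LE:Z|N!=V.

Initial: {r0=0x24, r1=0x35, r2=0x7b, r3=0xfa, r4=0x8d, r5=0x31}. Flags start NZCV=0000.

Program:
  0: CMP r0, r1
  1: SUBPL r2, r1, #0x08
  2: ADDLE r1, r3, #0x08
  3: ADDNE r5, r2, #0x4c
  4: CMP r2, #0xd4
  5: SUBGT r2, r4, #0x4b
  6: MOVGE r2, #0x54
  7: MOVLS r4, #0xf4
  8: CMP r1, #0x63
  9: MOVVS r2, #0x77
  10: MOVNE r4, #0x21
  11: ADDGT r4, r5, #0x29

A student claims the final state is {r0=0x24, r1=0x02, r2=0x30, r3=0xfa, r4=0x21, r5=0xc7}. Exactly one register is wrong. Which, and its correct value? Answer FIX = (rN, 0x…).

[0] flags=1000 → (cmp)
[1] flags=1000 PL?F → skip
[2] flags=1000 LE?T → r1=0x02
[3] flags=1000 NE?T → r5=0xc7
[4] flags=1001 → (cmp)
[5] flags=1001 GT?T → r2=0x42
[6] flags=1001 GE?T → r2=0x54
[7] flags=1001 LS?T → r4=0xf4
[8] flags=1000 → (cmp)
[9] flags=1000 VS?F → skip
[10] flags=1000 NE?T → r4=0x21
[11] flags=1000 GT?F → skip

FIX = (r2, 0x54)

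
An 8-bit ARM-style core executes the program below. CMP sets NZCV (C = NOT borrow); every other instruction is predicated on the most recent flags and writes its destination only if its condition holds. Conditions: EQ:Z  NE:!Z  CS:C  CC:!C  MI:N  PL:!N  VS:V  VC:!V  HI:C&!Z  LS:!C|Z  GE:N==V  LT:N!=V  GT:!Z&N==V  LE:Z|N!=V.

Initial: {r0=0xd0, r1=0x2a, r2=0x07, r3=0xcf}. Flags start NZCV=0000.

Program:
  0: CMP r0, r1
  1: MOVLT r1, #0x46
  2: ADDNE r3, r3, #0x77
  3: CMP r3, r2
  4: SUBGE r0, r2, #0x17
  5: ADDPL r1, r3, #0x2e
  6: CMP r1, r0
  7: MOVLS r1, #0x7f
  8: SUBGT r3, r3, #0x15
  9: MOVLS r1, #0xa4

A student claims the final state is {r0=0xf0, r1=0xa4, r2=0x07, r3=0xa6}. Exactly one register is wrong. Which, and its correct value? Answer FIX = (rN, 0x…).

FIX = (r3, 0x31)

0: ✓ CMP  NZCV=1010
1: ✓ MOVLT  r1←0x46
2: ✓ ADDNE  r3←0x46
3: ✓ CMP  NZCV=0010
4: ✓ SUBGE  r0←0xf0
5: ✓ ADDPL  r1←0x74
6: ✓ CMP  NZCV=1001
7: ✓ MOVLS  r1←0x7f
8: ✓ SUBGT  r3←0x31
9: ✓ MOVLS  r1←0xa4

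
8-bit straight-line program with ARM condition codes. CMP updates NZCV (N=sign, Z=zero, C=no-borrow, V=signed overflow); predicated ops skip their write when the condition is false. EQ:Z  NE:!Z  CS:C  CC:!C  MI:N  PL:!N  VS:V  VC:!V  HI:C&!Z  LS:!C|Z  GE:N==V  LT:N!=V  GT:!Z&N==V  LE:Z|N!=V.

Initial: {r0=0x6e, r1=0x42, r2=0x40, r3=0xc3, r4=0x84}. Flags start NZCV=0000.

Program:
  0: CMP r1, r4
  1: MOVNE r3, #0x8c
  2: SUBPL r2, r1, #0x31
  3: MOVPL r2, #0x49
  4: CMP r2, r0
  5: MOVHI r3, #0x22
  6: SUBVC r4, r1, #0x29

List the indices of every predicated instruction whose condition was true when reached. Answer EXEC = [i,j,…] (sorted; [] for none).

EXEC = [1,6]

0: ✓ CMP  NZCV=1001
1: ✓ MOVNE  r3←0x8c
2: · SUBPL
3: · MOVPL
4: ✓ CMP  NZCV=1000
5: · MOVHI
6: ✓ SUBVC  r4←0x19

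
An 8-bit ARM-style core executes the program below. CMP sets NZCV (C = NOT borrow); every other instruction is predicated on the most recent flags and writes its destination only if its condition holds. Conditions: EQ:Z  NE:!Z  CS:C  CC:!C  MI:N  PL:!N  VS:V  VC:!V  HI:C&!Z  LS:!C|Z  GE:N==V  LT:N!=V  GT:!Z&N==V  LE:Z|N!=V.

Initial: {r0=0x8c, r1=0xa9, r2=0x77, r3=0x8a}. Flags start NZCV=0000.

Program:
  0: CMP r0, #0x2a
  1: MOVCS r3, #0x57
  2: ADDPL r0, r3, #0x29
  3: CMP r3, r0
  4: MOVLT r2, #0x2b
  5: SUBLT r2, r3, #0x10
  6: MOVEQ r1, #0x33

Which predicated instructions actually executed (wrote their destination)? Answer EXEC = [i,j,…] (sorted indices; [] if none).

0: ✓ CMP  NZCV=0011
1: ✓ MOVCS  r3←0x57
2: ✓ ADDPL  r0←0x80
3: ✓ CMP  NZCV=1001
4: · MOVLT
5: · SUBLT
6: · MOVEQ

EXEC = [1,2]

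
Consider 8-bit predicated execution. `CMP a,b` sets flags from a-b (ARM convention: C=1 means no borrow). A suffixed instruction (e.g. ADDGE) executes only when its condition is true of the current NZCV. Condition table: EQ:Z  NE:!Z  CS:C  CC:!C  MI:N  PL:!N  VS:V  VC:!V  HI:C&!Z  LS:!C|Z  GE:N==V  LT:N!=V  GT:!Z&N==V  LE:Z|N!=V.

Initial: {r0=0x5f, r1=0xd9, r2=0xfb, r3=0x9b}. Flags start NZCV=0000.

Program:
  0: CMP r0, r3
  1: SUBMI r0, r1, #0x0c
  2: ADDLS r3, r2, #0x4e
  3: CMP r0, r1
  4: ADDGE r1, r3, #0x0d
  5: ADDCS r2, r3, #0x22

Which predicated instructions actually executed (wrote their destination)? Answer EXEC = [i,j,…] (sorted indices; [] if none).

0: ✓ CMP  NZCV=1001
1: ✓ SUBMI  r0←0xcd
2: ✓ ADDLS  r3←0x49
3: ✓ CMP  NZCV=1000
4: · ADDGE
5: · ADDCS

EXEC = [1,2]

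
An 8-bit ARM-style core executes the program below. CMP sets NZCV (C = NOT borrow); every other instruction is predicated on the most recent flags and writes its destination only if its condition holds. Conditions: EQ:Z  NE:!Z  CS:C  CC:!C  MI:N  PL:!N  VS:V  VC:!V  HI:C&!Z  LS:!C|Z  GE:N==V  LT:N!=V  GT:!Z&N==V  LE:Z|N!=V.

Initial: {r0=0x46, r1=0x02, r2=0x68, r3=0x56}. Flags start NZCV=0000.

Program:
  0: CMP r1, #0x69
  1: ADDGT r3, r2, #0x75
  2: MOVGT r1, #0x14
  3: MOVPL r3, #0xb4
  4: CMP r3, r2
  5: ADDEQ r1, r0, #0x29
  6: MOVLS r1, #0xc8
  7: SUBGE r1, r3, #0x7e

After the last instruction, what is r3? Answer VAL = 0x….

0: ✓ CMP  NZCV=1000
1: · ADDGT
2: · MOVGT
3: · MOVPL
4: ✓ CMP  NZCV=1000
5: · ADDEQ
6: ✓ MOVLS  r1←0xc8
7: · SUBGE

VAL = 0x56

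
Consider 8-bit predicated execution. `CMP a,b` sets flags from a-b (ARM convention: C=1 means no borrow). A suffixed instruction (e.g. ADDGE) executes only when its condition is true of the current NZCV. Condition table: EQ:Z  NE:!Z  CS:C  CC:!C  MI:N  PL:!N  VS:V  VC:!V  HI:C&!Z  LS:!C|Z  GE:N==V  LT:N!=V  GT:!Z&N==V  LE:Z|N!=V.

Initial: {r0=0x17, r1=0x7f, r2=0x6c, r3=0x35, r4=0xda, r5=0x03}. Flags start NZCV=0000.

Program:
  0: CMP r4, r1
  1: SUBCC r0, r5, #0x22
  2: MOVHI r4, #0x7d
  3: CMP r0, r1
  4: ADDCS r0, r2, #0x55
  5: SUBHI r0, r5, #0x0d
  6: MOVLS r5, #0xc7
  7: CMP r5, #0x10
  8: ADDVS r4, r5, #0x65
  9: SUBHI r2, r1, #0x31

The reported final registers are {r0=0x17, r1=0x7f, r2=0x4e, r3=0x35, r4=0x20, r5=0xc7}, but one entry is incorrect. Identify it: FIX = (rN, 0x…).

FIX = (r4, 0x7d)

0: ✓ CMP  NZCV=0011
1: · SUBCC
2: ✓ MOVHI  r4←0x7d
3: ✓ CMP  NZCV=1000
4: · ADDCS
5: · SUBHI
6: ✓ MOVLS  r5←0xc7
7: ✓ CMP  NZCV=1010
8: · ADDVS
9: ✓ SUBHI  r2←0x4e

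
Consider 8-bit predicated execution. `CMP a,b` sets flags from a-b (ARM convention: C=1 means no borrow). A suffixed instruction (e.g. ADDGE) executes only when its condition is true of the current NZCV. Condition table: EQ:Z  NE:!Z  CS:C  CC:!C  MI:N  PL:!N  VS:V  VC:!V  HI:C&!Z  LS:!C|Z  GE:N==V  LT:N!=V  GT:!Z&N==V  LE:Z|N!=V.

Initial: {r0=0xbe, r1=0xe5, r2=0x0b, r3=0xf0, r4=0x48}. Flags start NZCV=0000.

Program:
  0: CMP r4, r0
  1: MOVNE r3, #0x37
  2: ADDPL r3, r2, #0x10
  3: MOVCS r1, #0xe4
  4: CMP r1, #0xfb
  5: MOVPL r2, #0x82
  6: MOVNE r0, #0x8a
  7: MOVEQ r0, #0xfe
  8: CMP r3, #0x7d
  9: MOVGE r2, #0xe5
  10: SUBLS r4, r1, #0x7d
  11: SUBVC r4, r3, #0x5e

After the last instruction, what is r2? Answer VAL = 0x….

VAL = 0x0b

[0] flags=1001 → (cmp)
[1] flags=1001 NE?T → r3=0x37
[2] flags=1001 PL?F → skip
[3] flags=1001 CS?F → skip
[4] flags=1000 → (cmp)
[5] flags=1000 PL?F → skip
[6] flags=1000 NE?T → r0=0x8a
[7] flags=1000 EQ?F → skip
[8] flags=1000 → (cmp)
[9] flags=1000 GE?F → skip
[10] flags=1000 LS?T → r4=0x68
[11] flags=1000 VC?T → r4=0xd9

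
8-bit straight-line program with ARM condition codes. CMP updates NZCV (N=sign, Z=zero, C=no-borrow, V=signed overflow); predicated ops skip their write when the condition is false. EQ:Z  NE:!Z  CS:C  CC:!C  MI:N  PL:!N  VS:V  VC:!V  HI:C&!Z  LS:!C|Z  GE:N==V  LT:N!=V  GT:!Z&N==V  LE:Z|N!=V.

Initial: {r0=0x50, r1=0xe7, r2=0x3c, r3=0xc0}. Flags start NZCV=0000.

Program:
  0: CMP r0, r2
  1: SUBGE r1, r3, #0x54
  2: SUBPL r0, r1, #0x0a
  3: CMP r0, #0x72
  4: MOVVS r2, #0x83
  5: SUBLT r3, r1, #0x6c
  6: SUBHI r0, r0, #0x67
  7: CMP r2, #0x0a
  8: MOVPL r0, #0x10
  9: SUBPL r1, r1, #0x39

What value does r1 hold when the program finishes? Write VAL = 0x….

0: ✓ CMP  NZCV=0010
1: ✓ SUBGE  r1←0x6c
2: ✓ SUBPL  r0←0x62
3: ✓ CMP  NZCV=1000
4: · MOVVS
5: ✓ SUBLT  r3←0x00
6: · SUBHI
7: ✓ CMP  NZCV=0010
8: ✓ MOVPL  r0←0x10
9: ✓ SUBPL  r1←0x33

VAL = 0x33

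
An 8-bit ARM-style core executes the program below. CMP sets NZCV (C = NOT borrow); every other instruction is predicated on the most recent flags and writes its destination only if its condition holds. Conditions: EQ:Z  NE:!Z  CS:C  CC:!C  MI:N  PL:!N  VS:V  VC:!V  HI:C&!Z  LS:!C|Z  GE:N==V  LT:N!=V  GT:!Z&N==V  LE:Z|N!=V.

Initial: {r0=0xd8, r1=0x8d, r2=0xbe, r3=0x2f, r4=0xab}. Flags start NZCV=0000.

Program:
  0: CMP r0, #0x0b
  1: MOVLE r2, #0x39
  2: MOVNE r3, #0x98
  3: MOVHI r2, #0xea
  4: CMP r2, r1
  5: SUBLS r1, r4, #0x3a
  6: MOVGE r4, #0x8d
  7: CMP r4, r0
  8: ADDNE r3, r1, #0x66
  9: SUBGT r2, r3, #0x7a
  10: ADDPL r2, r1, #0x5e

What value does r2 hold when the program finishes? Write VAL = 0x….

[0] flags=1010 → (cmp)
[1] flags=1010 LE?T → r2=0x39
[2] flags=1010 NE?T → r3=0x98
[3] flags=1010 HI?T → r2=0xea
[4] flags=0010 → (cmp)
[5] flags=0010 LS?F → skip
[6] flags=0010 GE?T → r4=0x8d
[7] flags=1000 → (cmp)
[8] flags=1000 NE?T → r3=0xf3
[9] flags=1000 GT?F → skip
[10] flags=1000 PL?F → skip

VAL = 0xea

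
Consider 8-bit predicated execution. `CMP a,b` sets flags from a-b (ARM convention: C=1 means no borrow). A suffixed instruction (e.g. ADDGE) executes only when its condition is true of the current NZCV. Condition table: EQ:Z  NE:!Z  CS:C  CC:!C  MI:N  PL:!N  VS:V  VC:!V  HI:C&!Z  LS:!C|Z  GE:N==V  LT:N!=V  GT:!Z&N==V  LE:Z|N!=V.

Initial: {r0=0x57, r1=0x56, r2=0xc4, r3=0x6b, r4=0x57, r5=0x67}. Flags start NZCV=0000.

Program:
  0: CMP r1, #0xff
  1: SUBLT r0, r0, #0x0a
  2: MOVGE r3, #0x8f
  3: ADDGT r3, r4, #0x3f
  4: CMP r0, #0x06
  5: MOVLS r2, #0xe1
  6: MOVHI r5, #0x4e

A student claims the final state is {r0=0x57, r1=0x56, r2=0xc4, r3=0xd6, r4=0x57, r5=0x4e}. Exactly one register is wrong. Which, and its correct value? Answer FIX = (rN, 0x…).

FIX = (r3, 0x96)

0: ✓ CMP  NZCV=0000
1: · SUBLT
2: ✓ MOVGE  r3←0x8f
3: ✓ ADDGT  r3←0x96
4: ✓ CMP  NZCV=0010
5: · MOVLS
6: ✓ MOVHI  r5←0x4e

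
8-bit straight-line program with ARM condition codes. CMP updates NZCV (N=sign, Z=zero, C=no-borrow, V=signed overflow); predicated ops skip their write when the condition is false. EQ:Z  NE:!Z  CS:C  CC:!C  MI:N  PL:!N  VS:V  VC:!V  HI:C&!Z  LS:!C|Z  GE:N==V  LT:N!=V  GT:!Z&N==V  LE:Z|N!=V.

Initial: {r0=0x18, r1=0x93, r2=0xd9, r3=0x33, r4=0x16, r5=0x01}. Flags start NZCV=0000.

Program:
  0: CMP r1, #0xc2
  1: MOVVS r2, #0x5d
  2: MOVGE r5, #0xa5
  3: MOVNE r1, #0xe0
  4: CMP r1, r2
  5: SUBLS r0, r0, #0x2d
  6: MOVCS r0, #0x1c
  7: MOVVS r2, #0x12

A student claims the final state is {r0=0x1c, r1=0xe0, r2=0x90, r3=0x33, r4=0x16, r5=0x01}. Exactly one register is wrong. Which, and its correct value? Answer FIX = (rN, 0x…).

[0] flags=1000 → (cmp)
[1] flags=1000 VS?F → skip
[2] flags=1000 GE?F → skip
[3] flags=1000 NE?T → r1=0xe0
[4] flags=0010 → (cmp)
[5] flags=0010 LS?F → skip
[6] flags=0010 CS?T → r0=0x1c
[7] flags=0010 VS?F → skip

FIX = (r2, 0xd9)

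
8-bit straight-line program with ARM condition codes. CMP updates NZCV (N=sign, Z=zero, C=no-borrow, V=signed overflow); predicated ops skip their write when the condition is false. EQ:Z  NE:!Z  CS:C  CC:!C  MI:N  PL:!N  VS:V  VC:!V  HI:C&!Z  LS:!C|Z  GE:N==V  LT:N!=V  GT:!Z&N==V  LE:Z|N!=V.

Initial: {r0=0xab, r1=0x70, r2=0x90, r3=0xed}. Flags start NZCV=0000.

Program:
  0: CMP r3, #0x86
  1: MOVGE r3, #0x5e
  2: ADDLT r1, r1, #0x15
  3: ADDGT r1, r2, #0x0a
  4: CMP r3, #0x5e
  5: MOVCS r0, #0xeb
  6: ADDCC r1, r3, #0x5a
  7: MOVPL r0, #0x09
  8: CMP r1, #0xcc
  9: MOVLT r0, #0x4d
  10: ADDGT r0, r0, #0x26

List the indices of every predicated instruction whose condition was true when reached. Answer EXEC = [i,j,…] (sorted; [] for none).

EXEC = [1,3,5,7,9]

0: ✓ CMP  NZCV=0010
1: ✓ MOVGE  r3←0x5e
2: · ADDLT
3: ✓ ADDGT  r1←0x9a
4: ✓ CMP  NZCV=0110
5: ✓ MOVCS  r0←0xeb
6: · ADDCC
7: ✓ MOVPL  r0←0x09
8: ✓ CMP  NZCV=1000
9: ✓ MOVLT  r0←0x4d
10: · ADDGT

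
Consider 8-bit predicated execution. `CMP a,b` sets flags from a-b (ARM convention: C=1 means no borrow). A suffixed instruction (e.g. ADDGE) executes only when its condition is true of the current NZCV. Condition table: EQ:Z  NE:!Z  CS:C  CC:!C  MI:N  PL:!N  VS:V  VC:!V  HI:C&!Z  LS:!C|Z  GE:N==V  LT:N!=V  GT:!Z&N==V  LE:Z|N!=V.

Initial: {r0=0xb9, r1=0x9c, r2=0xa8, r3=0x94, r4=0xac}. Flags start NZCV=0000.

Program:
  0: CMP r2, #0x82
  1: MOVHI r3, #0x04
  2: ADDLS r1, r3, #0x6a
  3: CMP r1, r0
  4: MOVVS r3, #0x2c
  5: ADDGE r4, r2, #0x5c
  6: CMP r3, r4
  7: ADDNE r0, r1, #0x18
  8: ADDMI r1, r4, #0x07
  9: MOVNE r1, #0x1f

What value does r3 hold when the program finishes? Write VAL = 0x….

VAL = 0x04

0: ✓ CMP  NZCV=0010
1: ✓ MOVHI  r3←0x04
2: · ADDLS
3: ✓ CMP  NZCV=1000
4: · MOVVS
5: · ADDGE
6: ✓ CMP  NZCV=0000
7: ✓ ADDNE  r0←0xb4
8: · ADDMI
9: ✓ MOVNE  r1←0x1f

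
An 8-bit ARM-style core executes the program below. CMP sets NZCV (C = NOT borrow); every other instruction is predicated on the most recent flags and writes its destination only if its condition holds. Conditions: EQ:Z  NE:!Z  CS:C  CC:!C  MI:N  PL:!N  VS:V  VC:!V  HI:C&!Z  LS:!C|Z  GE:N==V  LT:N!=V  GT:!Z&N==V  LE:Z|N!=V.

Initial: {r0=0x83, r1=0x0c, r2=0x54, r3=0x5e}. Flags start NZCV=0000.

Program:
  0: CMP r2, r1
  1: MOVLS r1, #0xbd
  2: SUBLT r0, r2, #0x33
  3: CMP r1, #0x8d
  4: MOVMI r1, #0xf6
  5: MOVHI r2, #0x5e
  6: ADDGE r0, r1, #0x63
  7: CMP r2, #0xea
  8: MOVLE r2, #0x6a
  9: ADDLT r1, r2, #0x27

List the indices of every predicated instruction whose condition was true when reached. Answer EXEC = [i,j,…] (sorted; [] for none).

[0] flags=0010 → (cmp)
[1] flags=0010 LS?F → skip
[2] flags=0010 LT?F → skip
[3] flags=0000 → (cmp)
[4] flags=0000 MI?F → skip
[5] flags=0000 HI?F → skip
[6] flags=0000 GE?T → r0=0x6f
[7] flags=0000 → (cmp)
[8] flags=0000 LE?F → skip
[9] flags=0000 LT?F → skip

EXEC = [6]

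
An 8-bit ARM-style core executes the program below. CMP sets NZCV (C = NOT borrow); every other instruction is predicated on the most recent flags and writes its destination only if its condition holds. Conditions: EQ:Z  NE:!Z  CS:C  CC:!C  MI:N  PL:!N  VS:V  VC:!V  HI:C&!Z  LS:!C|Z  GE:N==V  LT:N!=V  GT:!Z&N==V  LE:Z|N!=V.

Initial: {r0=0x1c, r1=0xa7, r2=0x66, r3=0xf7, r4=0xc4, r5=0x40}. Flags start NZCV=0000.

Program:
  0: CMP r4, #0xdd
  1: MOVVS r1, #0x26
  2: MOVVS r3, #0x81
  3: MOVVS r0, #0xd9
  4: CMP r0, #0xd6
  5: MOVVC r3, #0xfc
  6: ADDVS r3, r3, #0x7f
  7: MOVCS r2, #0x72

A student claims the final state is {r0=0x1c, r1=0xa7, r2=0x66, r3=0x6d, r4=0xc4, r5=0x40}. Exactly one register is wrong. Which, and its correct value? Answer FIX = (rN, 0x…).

FIX = (r3, 0xfc)

[0] flags=1000 → (cmp)
[1] flags=1000 VS?F → skip
[2] flags=1000 VS?F → skip
[3] flags=1000 VS?F → skip
[4] flags=0000 → (cmp)
[5] flags=0000 VC?T → r3=0xfc
[6] flags=0000 VS?F → skip
[7] flags=0000 CS?F → skip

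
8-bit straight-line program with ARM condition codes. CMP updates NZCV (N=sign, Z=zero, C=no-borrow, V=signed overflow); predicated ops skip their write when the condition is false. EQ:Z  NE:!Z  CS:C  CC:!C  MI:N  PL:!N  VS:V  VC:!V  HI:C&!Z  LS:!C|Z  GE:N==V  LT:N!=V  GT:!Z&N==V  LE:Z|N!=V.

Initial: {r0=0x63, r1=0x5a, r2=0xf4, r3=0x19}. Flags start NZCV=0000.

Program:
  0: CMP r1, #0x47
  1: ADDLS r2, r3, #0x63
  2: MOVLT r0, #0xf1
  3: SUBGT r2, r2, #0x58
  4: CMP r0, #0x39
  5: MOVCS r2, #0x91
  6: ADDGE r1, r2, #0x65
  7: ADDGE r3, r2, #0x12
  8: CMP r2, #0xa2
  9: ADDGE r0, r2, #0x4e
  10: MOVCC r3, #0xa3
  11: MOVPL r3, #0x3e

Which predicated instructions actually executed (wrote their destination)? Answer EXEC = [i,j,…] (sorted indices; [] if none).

EXEC = [3,5,6,7,10]

[0] flags=0010 → (cmp)
[1] flags=0010 LS?F → skip
[2] flags=0010 LT?F → skip
[3] flags=0010 GT?T → r2=0x9c
[4] flags=0010 → (cmp)
[5] flags=0010 CS?T → r2=0x91
[6] flags=0010 GE?T → r1=0xf6
[7] flags=0010 GE?T → r3=0xa3
[8] flags=1000 → (cmp)
[9] flags=1000 GE?F → skip
[10] flags=1000 CC?T → r3=0xa3
[11] flags=1000 PL?F → skip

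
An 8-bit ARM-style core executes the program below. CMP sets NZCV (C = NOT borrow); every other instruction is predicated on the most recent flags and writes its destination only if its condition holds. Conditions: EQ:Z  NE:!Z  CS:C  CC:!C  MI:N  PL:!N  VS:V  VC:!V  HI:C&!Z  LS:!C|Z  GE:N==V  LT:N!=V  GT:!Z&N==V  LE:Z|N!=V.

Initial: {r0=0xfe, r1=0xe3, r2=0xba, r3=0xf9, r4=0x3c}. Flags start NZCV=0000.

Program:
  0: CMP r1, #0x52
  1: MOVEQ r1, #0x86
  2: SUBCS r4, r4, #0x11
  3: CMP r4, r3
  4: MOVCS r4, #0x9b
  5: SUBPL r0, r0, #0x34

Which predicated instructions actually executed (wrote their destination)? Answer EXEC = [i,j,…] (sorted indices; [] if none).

EXEC = [2,5]

0: ✓ CMP  NZCV=1010
1: · MOVEQ
2: ✓ SUBCS  r4←0x2b
3: ✓ CMP  NZCV=0000
4: · MOVCS
5: ✓ SUBPL  r0←0xca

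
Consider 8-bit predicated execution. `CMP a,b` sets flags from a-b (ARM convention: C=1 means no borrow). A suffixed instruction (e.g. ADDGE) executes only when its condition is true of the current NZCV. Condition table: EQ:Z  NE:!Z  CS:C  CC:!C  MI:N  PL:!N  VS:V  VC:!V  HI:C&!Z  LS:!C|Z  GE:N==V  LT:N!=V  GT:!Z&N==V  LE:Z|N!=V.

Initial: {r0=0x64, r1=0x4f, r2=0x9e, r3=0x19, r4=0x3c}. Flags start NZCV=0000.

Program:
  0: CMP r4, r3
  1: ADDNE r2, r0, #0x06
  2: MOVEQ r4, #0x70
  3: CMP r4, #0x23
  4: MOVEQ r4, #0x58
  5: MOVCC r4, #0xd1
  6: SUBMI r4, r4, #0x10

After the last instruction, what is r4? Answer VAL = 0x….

0: ✓ CMP  NZCV=0010
1: ✓ ADDNE  r2←0x6a
2: · MOVEQ
3: ✓ CMP  NZCV=0010
4: · MOVEQ
5: · MOVCC
6: · SUBMI

VAL = 0x3c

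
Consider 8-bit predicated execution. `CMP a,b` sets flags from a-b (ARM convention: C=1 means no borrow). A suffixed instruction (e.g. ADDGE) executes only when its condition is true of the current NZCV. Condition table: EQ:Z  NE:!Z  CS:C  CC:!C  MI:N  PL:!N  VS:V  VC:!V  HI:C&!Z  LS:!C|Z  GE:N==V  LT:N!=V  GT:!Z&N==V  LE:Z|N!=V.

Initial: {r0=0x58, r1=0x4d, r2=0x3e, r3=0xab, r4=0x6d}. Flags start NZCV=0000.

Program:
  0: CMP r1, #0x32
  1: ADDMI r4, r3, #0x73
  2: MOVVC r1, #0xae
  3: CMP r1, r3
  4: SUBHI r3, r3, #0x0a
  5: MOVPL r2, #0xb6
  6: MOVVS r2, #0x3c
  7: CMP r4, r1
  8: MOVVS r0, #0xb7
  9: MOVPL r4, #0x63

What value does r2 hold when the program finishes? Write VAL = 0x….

[0] flags=0010 → (cmp)
[1] flags=0010 MI?F → skip
[2] flags=0010 VC?T → r1=0xae
[3] flags=0010 → (cmp)
[4] flags=0010 HI?T → r3=0xa1
[5] flags=0010 PL?T → r2=0xb6
[6] flags=0010 VS?F → skip
[7] flags=1001 → (cmp)
[8] flags=1001 VS?T → r0=0xb7
[9] flags=1001 PL?F → skip

VAL = 0xb6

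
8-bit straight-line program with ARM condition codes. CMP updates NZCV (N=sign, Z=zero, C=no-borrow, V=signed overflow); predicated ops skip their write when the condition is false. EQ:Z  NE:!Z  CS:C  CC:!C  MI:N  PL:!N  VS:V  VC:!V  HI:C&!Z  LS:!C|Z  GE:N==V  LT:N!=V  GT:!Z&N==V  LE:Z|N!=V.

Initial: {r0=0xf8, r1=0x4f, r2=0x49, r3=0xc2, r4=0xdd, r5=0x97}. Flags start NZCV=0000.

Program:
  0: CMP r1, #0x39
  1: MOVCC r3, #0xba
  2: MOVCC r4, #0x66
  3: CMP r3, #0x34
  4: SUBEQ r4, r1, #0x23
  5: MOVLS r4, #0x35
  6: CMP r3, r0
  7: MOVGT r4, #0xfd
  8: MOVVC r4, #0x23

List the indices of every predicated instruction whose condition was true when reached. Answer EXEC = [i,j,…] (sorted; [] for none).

0: ✓ CMP  NZCV=0010
1: · MOVCC
2: · MOVCC
3: ✓ CMP  NZCV=1010
4: · SUBEQ
5: · MOVLS
6: ✓ CMP  NZCV=1000
7: · MOVGT
8: ✓ MOVVC  r4←0x23

EXEC = [8]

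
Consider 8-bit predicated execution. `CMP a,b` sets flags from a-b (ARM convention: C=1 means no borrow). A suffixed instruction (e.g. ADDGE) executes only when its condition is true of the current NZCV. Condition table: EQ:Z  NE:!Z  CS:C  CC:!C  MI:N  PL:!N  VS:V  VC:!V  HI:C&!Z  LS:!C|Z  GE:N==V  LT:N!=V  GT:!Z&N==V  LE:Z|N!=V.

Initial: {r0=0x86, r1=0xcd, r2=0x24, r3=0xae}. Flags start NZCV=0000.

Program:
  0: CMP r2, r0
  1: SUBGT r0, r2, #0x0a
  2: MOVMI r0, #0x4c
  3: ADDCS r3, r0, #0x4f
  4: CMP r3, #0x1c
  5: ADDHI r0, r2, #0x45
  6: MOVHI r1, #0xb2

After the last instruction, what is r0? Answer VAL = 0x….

VAL = 0x69

0: ✓ CMP  NZCV=1001
1: ✓ SUBGT  r0←0x1a
2: ✓ MOVMI  r0←0x4c
3: · ADDCS
4: ✓ CMP  NZCV=1010
5: ✓ ADDHI  r0←0x69
6: ✓ MOVHI  r1←0xb2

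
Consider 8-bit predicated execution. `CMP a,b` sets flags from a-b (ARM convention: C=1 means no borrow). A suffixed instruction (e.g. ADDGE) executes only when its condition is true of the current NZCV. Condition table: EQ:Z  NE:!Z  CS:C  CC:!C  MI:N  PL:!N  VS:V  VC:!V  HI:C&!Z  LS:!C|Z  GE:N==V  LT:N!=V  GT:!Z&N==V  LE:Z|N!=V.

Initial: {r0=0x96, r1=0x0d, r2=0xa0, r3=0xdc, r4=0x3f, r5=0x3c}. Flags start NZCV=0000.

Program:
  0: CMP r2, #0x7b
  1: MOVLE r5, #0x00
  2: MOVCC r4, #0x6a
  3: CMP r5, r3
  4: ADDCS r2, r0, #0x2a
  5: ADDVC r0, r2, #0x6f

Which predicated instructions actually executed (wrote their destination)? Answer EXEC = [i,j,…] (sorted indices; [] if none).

[0] flags=0011 → (cmp)
[1] flags=0011 LE?T → r5=0x00
[2] flags=0011 CC?F → skip
[3] flags=0000 → (cmp)
[4] flags=0000 CS?F → skip
[5] flags=0000 VC?T → r0=0x0f

EXEC = [1,5]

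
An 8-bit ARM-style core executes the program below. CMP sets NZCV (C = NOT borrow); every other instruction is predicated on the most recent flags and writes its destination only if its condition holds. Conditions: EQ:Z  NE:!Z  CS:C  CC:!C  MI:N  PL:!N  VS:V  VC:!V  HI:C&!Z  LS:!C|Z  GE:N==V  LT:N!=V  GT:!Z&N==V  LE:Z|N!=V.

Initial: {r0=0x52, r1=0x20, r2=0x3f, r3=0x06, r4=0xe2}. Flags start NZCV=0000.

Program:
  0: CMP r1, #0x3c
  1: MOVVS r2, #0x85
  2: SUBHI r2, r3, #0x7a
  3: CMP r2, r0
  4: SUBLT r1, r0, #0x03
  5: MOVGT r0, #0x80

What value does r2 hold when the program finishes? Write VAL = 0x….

[0] flags=1000 → (cmp)
[1] flags=1000 VS?F → skip
[2] flags=1000 HI?F → skip
[3] flags=1000 → (cmp)
[4] flags=1000 LT?T → r1=0x4f
[5] flags=1000 GT?F → skip

VAL = 0x3f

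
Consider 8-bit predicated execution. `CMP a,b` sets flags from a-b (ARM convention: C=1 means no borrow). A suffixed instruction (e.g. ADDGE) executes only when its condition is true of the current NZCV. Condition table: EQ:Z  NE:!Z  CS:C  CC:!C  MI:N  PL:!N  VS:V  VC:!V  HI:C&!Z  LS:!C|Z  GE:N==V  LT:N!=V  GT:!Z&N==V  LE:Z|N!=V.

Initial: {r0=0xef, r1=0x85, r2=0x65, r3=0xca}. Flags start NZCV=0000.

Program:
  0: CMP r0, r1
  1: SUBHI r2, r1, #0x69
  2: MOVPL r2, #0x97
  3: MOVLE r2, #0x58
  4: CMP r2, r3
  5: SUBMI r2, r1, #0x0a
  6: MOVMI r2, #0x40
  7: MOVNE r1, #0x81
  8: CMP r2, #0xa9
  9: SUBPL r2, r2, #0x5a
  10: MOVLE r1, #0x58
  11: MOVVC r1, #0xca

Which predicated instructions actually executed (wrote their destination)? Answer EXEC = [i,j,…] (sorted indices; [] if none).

0: ✓ CMP  NZCV=0010
1: ✓ SUBHI  r2←0x1c
2: ✓ MOVPL  r2←0x97
3: · MOVLE
4: ✓ CMP  NZCV=1000
5: ✓ SUBMI  r2←0x7b
6: ✓ MOVMI  r2←0x40
7: ✓ MOVNE  r1←0x81
8: ✓ CMP  NZCV=1001
9: · SUBPL
10: · MOVLE
11: · MOVVC

EXEC = [1,2,5,6,7]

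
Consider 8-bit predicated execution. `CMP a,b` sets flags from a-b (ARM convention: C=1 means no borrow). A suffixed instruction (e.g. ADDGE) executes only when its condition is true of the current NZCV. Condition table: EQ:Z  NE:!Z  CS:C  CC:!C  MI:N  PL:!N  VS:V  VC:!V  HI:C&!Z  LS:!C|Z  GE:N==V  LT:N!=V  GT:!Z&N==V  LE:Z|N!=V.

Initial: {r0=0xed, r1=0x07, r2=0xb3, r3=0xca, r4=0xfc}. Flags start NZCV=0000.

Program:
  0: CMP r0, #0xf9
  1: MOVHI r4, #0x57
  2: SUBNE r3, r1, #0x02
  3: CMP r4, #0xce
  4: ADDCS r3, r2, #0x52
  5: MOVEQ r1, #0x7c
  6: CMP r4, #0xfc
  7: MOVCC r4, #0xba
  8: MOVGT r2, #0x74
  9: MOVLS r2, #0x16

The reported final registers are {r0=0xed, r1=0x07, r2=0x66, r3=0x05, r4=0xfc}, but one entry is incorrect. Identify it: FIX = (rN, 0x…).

[0] flags=1000 → (cmp)
[1] flags=1000 HI?F → skip
[2] flags=1000 NE?T → r3=0x05
[3] flags=0010 → (cmp)
[4] flags=0010 CS?T → r3=0x05
[5] flags=0010 EQ?F → skip
[6] flags=0110 → (cmp)
[7] flags=0110 CC?F → skip
[8] flags=0110 GT?F → skip
[9] flags=0110 LS?T → r2=0x16

FIX = (r2, 0x16)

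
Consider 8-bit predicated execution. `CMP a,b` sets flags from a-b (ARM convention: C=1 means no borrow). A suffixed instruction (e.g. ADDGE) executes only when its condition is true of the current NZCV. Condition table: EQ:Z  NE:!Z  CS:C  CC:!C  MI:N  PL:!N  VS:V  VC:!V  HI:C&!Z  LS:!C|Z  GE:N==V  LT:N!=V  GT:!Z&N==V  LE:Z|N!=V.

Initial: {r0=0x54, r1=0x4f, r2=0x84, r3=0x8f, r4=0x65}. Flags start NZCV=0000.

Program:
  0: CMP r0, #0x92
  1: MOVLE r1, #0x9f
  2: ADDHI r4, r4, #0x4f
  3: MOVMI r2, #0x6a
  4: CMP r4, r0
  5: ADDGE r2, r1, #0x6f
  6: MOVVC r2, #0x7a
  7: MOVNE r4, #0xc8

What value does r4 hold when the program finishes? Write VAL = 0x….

VAL = 0xc8

[0] flags=1001 → (cmp)
[1] flags=1001 LE?F → skip
[2] flags=1001 HI?F → skip
[3] flags=1001 MI?T → r2=0x6a
[4] flags=0010 → (cmp)
[5] flags=0010 GE?T → r2=0xbe
[6] flags=0010 VC?T → r2=0x7a
[7] flags=0010 NE?T → r4=0xc8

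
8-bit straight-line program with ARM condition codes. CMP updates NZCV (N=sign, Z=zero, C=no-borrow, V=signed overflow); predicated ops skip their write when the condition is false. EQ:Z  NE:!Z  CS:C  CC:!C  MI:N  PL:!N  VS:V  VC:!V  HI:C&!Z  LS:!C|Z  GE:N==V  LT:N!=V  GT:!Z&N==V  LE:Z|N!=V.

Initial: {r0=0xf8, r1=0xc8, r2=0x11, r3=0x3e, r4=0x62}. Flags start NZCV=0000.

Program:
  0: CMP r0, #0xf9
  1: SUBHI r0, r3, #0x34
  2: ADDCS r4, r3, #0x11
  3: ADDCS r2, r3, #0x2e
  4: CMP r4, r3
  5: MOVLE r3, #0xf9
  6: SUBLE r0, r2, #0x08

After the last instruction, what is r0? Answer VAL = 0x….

0: ✓ CMP  NZCV=1000
1: · SUBHI
2: · ADDCS
3: · ADDCS
4: ✓ CMP  NZCV=0010
5: · MOVLE
6: · SUBLE

VAL = 0xf8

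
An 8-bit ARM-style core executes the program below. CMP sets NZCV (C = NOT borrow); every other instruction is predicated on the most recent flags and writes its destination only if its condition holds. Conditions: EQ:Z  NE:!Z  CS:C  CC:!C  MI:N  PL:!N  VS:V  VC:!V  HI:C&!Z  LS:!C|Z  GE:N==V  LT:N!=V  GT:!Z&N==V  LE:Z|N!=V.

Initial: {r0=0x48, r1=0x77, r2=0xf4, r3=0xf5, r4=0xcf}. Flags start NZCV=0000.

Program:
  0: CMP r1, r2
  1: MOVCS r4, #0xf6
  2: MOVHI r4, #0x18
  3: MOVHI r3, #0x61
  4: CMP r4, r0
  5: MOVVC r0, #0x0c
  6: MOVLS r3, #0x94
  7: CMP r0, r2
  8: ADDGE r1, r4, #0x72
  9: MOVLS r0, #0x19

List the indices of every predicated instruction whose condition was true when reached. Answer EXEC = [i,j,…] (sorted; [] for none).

EXEC = [5,8,9]

0: ✓ CMP  NZCV=1001
1: · MOVCS
2: · MOVHI
3: · MOVHI
4: ✓ CMP  NZCV=1010
5: ✓ MOVVC  r0←0x0c
6: · MOVLS
7: ✓ CMP  NZCV=0000
8: ✓ ADDGE  r1←0x41
9: ✓ MOVLS  r0←0x19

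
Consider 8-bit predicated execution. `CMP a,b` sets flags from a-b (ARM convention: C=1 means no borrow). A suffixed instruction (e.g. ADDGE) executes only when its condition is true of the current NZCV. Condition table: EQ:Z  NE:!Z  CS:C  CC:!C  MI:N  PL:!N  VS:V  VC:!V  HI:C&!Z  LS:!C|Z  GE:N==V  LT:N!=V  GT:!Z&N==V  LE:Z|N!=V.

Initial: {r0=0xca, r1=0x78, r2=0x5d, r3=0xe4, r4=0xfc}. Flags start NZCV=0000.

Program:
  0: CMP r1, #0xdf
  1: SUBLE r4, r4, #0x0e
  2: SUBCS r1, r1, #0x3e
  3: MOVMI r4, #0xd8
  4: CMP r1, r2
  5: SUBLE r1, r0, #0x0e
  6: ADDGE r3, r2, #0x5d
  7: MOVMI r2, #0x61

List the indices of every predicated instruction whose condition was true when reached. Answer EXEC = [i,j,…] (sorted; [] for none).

0: ✓ CMP  NZCV=1001
1: · SUBLE
2: · SUBCS
3: ✓ MOVMI  r4←0xd8
4: ✓ CMP  NZCV=0010
5: · SUBLE
6: ✓ ADDGE  r3←0xba
7: · MOVMI

EXEC = [3,6]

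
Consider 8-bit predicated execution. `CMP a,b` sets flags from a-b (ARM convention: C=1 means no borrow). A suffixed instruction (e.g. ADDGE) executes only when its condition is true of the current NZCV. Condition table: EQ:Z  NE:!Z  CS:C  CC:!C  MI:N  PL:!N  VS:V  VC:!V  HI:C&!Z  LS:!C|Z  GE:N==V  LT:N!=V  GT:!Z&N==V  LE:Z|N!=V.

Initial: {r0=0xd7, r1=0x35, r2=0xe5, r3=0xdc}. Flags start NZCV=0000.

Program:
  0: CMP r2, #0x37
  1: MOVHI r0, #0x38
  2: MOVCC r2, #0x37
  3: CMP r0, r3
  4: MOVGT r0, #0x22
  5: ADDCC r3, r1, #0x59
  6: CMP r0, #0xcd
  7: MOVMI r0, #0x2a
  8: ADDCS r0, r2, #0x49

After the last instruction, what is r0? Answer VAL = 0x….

VAL = 0x22

[0] flags=1010 → (cmp)
[1] flags=1010 HI?T → r0=0x38
[2] flags=1010 CC?F → skip
[3] flags=0000 → (cmp)
[4] flags=0000 GT?T → r0=0x22
[5] flags=0000 CC?T → r3=0x8e
[6] flags=0000 → (cmp)
[7] flags=0000 MI?F → skip
[8] flags=0000 CS?F → skip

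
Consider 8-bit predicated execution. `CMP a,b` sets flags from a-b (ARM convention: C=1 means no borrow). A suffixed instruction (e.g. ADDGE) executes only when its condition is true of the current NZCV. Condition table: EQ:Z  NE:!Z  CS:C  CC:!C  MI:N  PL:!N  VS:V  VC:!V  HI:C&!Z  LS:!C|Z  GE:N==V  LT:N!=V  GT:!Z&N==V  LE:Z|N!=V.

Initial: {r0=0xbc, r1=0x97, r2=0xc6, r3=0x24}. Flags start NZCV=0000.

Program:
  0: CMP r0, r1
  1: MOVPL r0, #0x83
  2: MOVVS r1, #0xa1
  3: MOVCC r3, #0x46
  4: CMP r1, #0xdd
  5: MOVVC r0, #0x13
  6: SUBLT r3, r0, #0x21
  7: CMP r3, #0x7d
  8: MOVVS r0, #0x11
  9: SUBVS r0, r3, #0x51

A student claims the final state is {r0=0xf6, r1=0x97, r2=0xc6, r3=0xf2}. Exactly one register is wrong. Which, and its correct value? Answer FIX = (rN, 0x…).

FIX = (r0, 0xa1)

0: ✓ CMP  NZCV=0010
1: ✓ MOVPL  r0←0x83
2: · MOVVS
3: · MOVCC
4: ✓ CMP  NZCV=1000
5: ✓ MOVVC  r0←0x13
6: ✓ SUBLT  r3←0xf2
7: ✓ CMP  NZCV=0011
8: ✓ MOVVS  r0←0x11
9: ✓ SUBVS  r0←0xa1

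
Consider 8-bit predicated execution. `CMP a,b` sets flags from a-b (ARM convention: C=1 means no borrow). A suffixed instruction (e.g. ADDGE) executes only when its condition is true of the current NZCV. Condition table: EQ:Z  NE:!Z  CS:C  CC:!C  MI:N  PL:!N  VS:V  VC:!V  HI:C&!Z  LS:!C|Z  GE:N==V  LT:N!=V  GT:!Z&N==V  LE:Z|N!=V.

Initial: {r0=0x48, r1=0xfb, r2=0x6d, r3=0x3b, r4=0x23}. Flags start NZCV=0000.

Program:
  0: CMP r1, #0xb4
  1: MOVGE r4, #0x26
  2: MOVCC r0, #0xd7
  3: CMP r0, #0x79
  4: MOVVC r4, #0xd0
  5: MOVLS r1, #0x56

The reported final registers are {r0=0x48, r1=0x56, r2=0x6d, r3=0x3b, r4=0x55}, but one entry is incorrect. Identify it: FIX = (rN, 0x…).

0: ✓ CMP  NZCV=0010
1: ✓ MOVGE  r4←0x26
2: · MOVCC
3: ✓ CMP  NZCV=1000
4: ✓ MOVVC  r4←0xd0
5: ✓ MOVLS  r1←0x56

FIX = (r4, 0xd0)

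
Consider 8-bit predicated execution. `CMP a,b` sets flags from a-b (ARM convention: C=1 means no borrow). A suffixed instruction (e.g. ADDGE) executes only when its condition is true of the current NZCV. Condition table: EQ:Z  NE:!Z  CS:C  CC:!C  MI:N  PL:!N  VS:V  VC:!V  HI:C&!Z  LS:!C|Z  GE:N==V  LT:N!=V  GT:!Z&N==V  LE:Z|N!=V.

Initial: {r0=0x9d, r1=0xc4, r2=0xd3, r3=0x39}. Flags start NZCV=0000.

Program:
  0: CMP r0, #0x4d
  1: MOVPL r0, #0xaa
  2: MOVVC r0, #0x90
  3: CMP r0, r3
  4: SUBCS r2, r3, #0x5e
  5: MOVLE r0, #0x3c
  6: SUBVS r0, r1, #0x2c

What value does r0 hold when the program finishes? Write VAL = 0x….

VAL = 0x98

[0] flags=0011 → (cmp)
[1] flags=0011 PL?T → r0=0xaa
[2] flags=0011 VC?F → skip
[3] flags=0011 → (cmp)
[4] flags=0011 CS?T → r2=0xdb
[5] flags=0011 LE?T → r0=0x3c
[6] flags=0011 VS?T → r0=0x98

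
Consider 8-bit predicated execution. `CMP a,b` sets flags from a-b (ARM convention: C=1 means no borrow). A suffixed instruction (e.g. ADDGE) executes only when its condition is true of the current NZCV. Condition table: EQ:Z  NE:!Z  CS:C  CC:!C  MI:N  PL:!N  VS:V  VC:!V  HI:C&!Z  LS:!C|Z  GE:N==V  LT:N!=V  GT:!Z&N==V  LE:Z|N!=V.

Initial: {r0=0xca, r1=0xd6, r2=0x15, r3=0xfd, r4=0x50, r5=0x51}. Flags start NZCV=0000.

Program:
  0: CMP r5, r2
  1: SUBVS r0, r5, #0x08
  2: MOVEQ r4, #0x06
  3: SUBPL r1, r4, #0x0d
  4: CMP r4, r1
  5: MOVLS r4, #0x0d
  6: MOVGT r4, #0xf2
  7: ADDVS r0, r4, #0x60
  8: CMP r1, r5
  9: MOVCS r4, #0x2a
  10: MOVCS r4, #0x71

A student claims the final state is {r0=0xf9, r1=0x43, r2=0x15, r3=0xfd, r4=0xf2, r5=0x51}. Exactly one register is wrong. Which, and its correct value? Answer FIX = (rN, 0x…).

FIX = (r0, 0xca)

0: ✓ CMP  NZCV=0010
1: · SUBVS
2: · MOVEQ
3: ✓ SUBPL  r1←0x43
4: ✓ CMP  NZCV=0010
5: · MOVLS
6: ✓ MOVGT  r4←0xf2
7: · ADDVS
8: ✓ CMP  NZCV=1000
9: · MOVCS
10: · MOVCS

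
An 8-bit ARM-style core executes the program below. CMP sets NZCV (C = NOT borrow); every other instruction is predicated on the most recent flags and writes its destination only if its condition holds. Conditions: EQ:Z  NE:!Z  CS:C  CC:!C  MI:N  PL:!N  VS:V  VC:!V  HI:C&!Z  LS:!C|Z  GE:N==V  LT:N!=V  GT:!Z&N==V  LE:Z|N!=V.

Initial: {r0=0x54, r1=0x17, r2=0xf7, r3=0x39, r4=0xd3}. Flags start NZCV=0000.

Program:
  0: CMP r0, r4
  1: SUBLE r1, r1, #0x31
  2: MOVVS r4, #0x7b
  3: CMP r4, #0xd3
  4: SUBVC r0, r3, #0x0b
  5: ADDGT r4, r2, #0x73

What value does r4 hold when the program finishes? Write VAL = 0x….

VAL = 0x6a

[0] flags=1001 → (cmp)
[1] flags=1001 LE?F → skip
[2] flags=1001 VS?T → r4=0x7b
[3] flags=1001 → (cmp)
[4] flags=1001 VC?F → skip
[5] flags=1001 GT?T → r4=0x6a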